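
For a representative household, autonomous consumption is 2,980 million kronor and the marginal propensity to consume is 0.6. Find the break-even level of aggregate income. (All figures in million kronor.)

At break-even, C = Y: 2980 + 0.6Y = Y
0.4Y = 2980, so Y = 2980/0.4 = 7450

Y = 7450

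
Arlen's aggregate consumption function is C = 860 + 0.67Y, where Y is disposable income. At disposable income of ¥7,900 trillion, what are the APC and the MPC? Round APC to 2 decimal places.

APC = 0.78; MPC = 0.67

MPC = 0.67 (the slope of the consumption function)
C = 860 + 0.67(7900) = 6153, so APC = 6153/7900 = 0.78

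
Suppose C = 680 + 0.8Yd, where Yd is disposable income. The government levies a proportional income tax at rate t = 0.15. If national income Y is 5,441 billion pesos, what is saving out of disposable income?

Yd = (1 − 0.15)(5441) = 0.85(5441) = 4624.85
C = 680 + 0.8(4624.85) = 680 + 3699.88 = 4379.88
S = Yd − C = 4624.85 − 4379.88 = 244.97

S = 244.97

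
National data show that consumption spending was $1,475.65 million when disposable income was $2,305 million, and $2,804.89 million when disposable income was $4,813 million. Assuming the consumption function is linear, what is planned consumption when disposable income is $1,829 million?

MPC = (2804.89 − 1475.65)/(4813 − 2305) = 1329.24/2508 = 0.53
a = 1475.65 − 0.53(2305) = 1475.65 − 1221.65 = 254
C = 254 + 0.53(1829) = 254 + 969.37 = 1223.37

C = 1223.37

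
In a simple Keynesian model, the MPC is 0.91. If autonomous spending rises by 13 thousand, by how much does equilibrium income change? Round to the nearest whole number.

The multiplier is 1/(1 − MPC) = 1/0.09.
ΔY = 13/0.09 = 144.44 ≈ 144

ΔY ≈ 144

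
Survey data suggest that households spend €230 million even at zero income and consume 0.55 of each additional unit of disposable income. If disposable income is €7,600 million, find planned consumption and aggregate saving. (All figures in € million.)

C = 230 + 0.55(7600) = 230 + 4180 = 4410
S = Y − C = 7600 − 4410 = 3190

C = 4410; S = 3190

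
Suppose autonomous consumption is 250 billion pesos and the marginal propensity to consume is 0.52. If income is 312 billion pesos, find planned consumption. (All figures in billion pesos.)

C = 250 + 0.52(312) = 250 + 162.24 = 412.24

C = 412.24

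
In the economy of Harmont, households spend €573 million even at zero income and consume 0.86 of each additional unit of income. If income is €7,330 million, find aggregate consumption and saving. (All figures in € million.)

C = 6876.8; S = 453.2

C = 573 + 0.86(7330) = 573 + 6303.8 = 6876.8
S = Y − C = 7330 − 6876.8 = 453.2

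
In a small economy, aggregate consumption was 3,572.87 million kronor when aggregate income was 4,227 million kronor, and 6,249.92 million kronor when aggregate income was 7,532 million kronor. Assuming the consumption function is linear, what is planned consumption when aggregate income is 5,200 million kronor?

C = 4361

MPC = (6249.92 − 3572.87)/(7532 − 4227) = 2677.05/3305 = 0.81
a = 3572.87 − 0.81(4227) = 3572.87 − 3423.87 = 149
C = 149 + 0.81(5200) = 149 + 4212 = 4361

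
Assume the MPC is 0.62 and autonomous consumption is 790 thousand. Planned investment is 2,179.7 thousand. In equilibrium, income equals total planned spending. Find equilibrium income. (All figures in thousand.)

Y = C + I = 790 + 0.62Y + 2179.7
Y − 0.62Y = 2969.7
0.38Y = 2969.7, so Y = 2969.7/0.38 = 7815

Y = 7815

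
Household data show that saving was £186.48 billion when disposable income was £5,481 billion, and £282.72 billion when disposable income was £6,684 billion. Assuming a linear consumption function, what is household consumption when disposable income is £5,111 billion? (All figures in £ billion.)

MPS = ΔS/ΔY = (282.72 − 186.48)/(6684 − 5481) = 96.24/1203 = 0.08
MPC = 1 − MPS = 0.92
Autonomous saving = 186.48 − 0.08(5481) = -252, so a = 252
C = 252 + 0.92(5111) = 252 + 4702.12 = 4954.12

C = 4954.12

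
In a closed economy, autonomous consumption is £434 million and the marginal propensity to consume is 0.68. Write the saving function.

S = Y − C = Y − (434 + 0.68Y) = -434 + (1 − 0.68)Y

S = -434 + 0.32Y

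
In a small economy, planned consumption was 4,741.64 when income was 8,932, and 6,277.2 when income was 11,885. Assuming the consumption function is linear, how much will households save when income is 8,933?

MPC = (6277.2 − 4741.64)/(11885 − 8932) = 1535.56/2953 = 0.52
a = 4741.64 − 0.52(8932) = 4741.64 − 4644.64 = 97
C = 97 + 0.52(8933) = 4742.16
S = 8933 − 4742.16 = 4190.84

S = 4190.84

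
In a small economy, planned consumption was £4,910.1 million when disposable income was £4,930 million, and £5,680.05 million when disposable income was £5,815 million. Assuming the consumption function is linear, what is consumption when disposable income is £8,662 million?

MPC = (5680.05 − 4910.1)/(5815 − 4930) = 769.95/885 = 0.87
a = 4910.1 − 0.87(4930) = 4910.1 − 4289.1 = 621
C = 621 + 0.87(8662) = 621 + 7535.94 = 8156.94

C = 8156.94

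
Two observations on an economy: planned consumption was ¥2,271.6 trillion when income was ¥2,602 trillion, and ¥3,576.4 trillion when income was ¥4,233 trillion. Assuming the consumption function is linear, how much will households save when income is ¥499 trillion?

MPC = (3576.4 − 2271.6)/(4233 − 2602) = 1304.8/1631 = 0.8
a = 2271.6 − 0.8(2602) = 2271.6 − 2081.6 = 190
C = 190 + 0.8(499) = 589.2
S = 499 − 589.2 = -90.2

S = -90.2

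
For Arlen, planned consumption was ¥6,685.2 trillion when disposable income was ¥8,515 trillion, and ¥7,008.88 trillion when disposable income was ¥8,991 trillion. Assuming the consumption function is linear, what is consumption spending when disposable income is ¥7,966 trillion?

C = 6311.88

MPC = (7008.88 − 6685.2)/(8991 − 8515) = 323.68/476 = 0.68
a = 6685.2 − 0.68(8515) = 6685.2 − 5790.2 = 895
C = 895 + 0.68(7966) = 895 + 5416.88 = 6311.88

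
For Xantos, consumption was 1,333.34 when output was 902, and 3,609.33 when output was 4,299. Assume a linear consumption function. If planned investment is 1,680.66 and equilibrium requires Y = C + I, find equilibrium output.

Y = 7302

MPC = (3609.33 − 1333.34)/(4299 − 902) = 2275.99/3397 = 0.67
a = 1333.34 − 0.67(902) = 729
Equilibrium: Y = 729 + 0.67Y + 1680.66
0.33Y = 2409.66, so Y = 2409.66/0.33 = 7302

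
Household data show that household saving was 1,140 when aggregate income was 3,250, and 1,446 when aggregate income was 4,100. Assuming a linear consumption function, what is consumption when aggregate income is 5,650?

MPS = ΔS/ΔY = (1446 − 1140)/(4100 − 3250) = 306/850 = 0.36
MPC = 1 − MPS = 0.64
Autonomous saving = 1140 − 0.36(3250) = -30, so a = 30
C = 30 + 0.64(5650) = 30 + 3616 = 3646

C = 3646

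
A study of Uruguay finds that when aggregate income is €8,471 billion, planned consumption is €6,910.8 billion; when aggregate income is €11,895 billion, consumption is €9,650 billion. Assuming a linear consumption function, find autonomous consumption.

MPC = ΔC/ΔY = (9650 − 6910.8)/(11895 − 8471) = 2739.2/3424 = 0.8
a = C − MPC·Y = 6910.8 − 0.8(8471) = 6910.8 − 6776.8 = 134

a = 134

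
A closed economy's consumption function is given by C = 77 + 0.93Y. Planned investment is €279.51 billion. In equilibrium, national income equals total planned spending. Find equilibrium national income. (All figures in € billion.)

Y = 5093

Y = C + I = 77 + 0.93Y + 279.51
Y − 0.93Y = 356.51
0.07Y = 356.51, so Y = 356.51/0.07 = 5093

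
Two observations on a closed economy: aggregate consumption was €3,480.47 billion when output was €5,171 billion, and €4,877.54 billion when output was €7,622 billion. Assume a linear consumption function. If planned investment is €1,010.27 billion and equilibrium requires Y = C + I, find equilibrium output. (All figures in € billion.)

MPC = (4877.54 − 3480.47)/(7622 − 5171) = 1397.07/2451 = 0.57
a = 3480.47 − 0.57(5171) = 533
Equilibrium: Y = 533 + 0.57Y + 1010.27
0.43Y = 1543.27, so Y = 1543.27/0.43 = 3589

Y = 3589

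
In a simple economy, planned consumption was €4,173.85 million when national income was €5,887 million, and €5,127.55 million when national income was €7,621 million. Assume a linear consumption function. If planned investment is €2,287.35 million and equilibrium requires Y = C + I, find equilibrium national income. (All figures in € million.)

MPC = (5127.55 − 4173.85)/(7621 − 5887) = 953.7/1734 = 0.55
a = 4173.85 − 0.55(5887) = 936
Equilibrium: Y = 936 + 0.55Y + 2287.35
0.45Y = 3223.35, so Y = 3223.35/0.45 = 7163

Y = 7163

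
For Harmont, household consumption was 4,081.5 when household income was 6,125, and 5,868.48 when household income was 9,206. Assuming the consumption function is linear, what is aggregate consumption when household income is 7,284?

MPC = (5868.48 − 4081.5)/(9206 − 6125) = 1786.98/3081 = 0.58
a = 4081.5 − 0.58(6125) = 4081.5 − 3552.5 = 529
C = 529 + 0.58(7284) = 529 + 4224.72 = 4753.72

C = 4753.72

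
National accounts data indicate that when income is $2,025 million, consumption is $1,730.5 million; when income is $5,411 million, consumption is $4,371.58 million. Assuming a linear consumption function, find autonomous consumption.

MPC = ΔC/ΔY = (4371.58 − 1730.5)/(5411 − 2025) = 2641.08/3386 = 0.78
a = C − MPC·Y = 1730.5 − 0.78(2025) = 1730.5 − 1579.5 = 151

a = 151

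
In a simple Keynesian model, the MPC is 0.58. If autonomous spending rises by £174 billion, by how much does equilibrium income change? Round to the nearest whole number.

ΔY ≈ 414

The multiplier is 1/(1 − MPC) = 1/0.42.
ΔY = 174/0.42 = 414.29 ≈ 414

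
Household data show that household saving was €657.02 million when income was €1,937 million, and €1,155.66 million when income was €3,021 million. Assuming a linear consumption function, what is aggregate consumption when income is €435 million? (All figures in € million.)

MPS = ΔS/ΔY = (1155.66 − 657.02)/(3021 − 1937) = 498.64/1084 = 0.46
MPC = 1 − MPS = 0.54
Autonomous saving = 657.02 − 0.46(1937) = -234, so a = 234
C = 234 + 0.54(435) = 234 + 234.9 = 468.9

C = 468.9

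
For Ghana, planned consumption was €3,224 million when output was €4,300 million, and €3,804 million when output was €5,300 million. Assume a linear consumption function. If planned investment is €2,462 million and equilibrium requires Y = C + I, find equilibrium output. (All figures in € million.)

MPC = (3804 − 3224)/(5300 − 4300) = 580/1000 = 0.58
a = 3224 − 0.58(4300) = 730
Equilibrium: Y = 730 + 0.58Y + 2462
0.42Y = 3192, so Y = 3192/0.42 = 7600

Y = 7600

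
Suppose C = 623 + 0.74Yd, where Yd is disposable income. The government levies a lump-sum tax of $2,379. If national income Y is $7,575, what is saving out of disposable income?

S = 727.96

Yd = Y − T = 7575 − 2379 = 5196
C = 623 + 0.74(5196) = 623 + 3845.04 = 4468.04
S = Yd − C = 5196 − 4468.04 = 727.96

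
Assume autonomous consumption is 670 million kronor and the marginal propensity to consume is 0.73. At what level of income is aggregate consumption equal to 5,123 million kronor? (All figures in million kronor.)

670 + 0.73Y = 5123
0.73Y = 4453, so Y = 4453/0.73 = 6100

Y = 6100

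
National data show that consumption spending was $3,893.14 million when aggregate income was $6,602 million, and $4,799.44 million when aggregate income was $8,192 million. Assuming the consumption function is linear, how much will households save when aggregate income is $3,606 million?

S = 1420.58

MPC = (4799.44 − 3893.14)/(8192 − 6602) = 906.3/1590 = 0.57
a = 3893.14 − 0.57(6602) = 3893.14 − 3763.14 = 130
C = 130 + 0.57(3606) = 2185.42
S = 3606 − 2185.42 = 1420.58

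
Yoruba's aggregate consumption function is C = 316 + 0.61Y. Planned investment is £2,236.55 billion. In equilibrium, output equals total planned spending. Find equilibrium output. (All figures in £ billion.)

Y = 6545

Y = C + I = 316 + 0.61Y + 2236.55
Y − 0.61Y = 2552.55
0.39Y = 2552.55, so Y = 2552.55/0.39 = 6545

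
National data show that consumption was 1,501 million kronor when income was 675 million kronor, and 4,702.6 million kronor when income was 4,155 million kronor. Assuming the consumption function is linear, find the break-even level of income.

MPC = (4702.6 − 1501)/(4155 − 675) = 3201.6/3480 = 0.92
a = 1501 − 0.92(675) = 1501 − 621 = 880
Break-even: Y = a/(1−MPC) = 880/0.08 = 11000

Y = 11000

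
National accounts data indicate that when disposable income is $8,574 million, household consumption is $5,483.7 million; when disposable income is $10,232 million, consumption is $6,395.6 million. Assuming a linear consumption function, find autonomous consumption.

MPC = ΔC/ΔY = (6395.6 − 5483.7)/(10232 − 8574) = 911.9/1658 = 0.55
a = C − MPC·Y = 5483.7 − 0.55(8574) = 5483.7 − 4715.7 = 768

a = 768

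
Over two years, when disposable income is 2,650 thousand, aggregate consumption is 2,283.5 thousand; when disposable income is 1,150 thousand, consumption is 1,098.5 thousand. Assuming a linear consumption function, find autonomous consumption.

a = 190

MPC = ΔC/ΔY = (2283.5 − 1098.5)/(2650 − 1150) = 1185/1500 = 0.79
a = C − MPC·Y = 1098.5 − 0.79(1150) = 1098.5 − 908.5 = 190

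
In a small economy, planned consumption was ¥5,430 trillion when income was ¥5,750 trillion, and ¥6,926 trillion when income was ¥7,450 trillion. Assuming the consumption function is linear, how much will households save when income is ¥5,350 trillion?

S = 272

MPC = (6926 − 5430)/(7450 − 5750) = 1496/1700 = 0.88
a = 5430 − 0.88(5750) = 5430 − 5060 = 370
C = 370 + 0.88(5350) = 5078
S = 5350 − 5078 = 272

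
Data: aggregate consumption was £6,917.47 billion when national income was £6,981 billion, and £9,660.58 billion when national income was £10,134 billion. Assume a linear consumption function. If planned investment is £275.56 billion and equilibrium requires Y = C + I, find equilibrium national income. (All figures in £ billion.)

MPC = (9660.58 − 6917.47)/(10134 − 6981) = 2743.11/3153 = 0.87
a = 6917.47 − 0.87(6981) = 844
Equilibrium: Y = 844 + 0.87Y + 275.56
0.13Y = 1119.56, so Y = 1119.56/0.13 = 8612

Y = 8612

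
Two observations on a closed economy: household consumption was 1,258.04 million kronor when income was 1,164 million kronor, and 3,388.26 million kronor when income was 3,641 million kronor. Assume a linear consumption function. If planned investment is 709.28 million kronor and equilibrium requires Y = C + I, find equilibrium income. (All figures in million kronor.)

Y = 6902

MPC = (3388.26 − 1258.04)/(3641 − 1164) = 2130.22/2477 = 0.86
a = 1258.04 − 0.86(1164) = 257
Equilibrium: Y = 257 + 0.86Y + 709.28
0.14Y = 966.28, so Y = 966.28/0.14 = 6902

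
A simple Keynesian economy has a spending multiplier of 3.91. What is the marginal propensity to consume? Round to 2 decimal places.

k = 1/(1 − MPC), so 1 − MPC = 1/k = 1/3.91 = 0.2558
MPC = 1 − 0.2558 = 0.74

MPC = 0.74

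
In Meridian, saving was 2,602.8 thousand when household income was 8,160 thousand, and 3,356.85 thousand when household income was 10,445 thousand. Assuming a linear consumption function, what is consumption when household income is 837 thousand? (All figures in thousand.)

C = 650.79

MPS = ΔS/ΔY = (3356.85 − 2602.8)/(10445 − 8160) = 754.05/2285 = 0.33
MPC = 1 − MPS = 0.67
Autonomous saving = 2602.8 − 0.33(8160) = -90, so a = 90
C = 90 + 0.67(837) = 90 + 560.79 = 650.79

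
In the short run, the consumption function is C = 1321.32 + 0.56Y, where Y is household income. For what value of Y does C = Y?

Y = 3003

At break-even, C = Y: 1321.32 + 0.56Y = Y
0.44Y = 1321.32, so Y = 1321.32/0.44 = 3003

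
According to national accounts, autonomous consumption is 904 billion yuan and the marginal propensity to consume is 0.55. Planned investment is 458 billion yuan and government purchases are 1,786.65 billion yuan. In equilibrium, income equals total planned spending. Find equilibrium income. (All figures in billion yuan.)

Y = C + I + G = 904 + 0.55Y + 458 + 1786.65
Y − 0.55Y = 3148.65
0.45Y = 3148.65, so Y = 3148.65/0.45 = 6997

Y = 6997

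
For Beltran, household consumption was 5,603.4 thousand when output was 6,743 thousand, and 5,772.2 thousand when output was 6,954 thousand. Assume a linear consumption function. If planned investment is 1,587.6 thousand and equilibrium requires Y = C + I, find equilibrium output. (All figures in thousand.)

MPC = (5772.2 − 5603.4)/(6954 − 6743) = 168.8/211 = 0.8
a = 5603.4 − 0.8(6743) = 209
Equilibrium: Y = 209 + 0.8Y + 1587.6
0.2Y = 1796.6, so Y = 1796.6/0.2 = 8983

Y = 8983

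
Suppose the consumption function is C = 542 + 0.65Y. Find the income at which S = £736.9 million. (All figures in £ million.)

Y = 3654

S = Y − C = -542 + 0.35Y
-542 + 0.35Y = 736.9, so 0.35Y = 1278.9 and Y = 3654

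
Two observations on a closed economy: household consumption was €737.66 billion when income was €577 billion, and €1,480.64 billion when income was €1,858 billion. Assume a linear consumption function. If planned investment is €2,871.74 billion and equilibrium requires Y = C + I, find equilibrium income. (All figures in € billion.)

Y = 7797

MPC = (1480.64 − 737.66)/(1858 − 577) = 742.98/1281 = 0.58
a = 737.66 − 0.58(577) = 403
Equilibrium: Y = 403 + 0.58Y + 2871.74
0.42Y = 3274.74, so Y = 3274.74/0.42 = 7797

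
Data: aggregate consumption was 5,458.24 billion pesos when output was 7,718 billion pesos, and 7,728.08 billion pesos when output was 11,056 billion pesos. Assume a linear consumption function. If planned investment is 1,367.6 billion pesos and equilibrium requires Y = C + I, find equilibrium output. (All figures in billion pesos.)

MPC = (7728.08 − 5458.24)/(11056 − 7718) = 2269.84/3338 = 0.68
a = 5458.24 − 0.68(7718) = 210
Equilibrium: Y = 210 + 0.68Y + 1367.6
0.32Y = 1577.6, so Y = 1577.6/0.32 = 4930

Y = 4930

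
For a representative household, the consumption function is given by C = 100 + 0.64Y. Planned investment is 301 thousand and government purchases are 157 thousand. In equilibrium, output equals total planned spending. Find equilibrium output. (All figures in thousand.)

Y = 1550

Y = C + I + G = 100 + 0.64Y + 301 + 157
Y − 0.64Y = 558
0.36Y = 558, so Y = 558/0.36 = 1550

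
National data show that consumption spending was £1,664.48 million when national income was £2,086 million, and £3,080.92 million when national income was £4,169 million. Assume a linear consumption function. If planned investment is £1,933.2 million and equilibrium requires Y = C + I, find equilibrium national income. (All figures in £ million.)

MPC = (3080.92 − 1664.48)/(4169 − 2086) = 1416.44/2083 = 0.68
a = 1664.48 − 0.68(2086) = 246
Equilibrium: Y = 246 + 0.68Y + 1933.2
0.32Y = 2179.2, so Y = 2179.2/0.32 = 6810

Y = 6810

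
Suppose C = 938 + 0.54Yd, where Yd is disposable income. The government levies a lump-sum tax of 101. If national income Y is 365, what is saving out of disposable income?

S = -816.56

Yd = Y − T = 365 − 101 = 264
C = 938 + 0.54(264) = 938 + 142.56 = 1080.56
S = Yd − C = 264 − 1080.56 = -816.56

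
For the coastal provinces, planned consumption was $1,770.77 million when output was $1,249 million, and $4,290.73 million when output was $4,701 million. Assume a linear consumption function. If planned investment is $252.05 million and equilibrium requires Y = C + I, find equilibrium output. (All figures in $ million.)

MPC = (4290.73 − 1770.77)/(4701 − 1249) = 2519.96/3452 = 0.73
a = 1770.77 − 0.73(1249) = 859
Equilibrium: Y = 859 + 0.73Y + 252.05
0.27Y = 1111.05, so Y = 1111.05/0.27 = 4115

Y = 4115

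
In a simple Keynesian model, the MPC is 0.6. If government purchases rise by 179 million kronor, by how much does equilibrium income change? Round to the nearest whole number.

ΔY ≈ 448

The multiplier is 1/(1 − MPC) = 1/0.4.
ΔY = 179/0.4 = 447.50 ≈ 448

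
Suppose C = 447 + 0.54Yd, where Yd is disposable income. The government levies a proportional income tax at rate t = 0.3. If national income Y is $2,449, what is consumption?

Yd = (1 − 0.3)(2449) = 0.7(2449) = 1714.3
C = 447 + 0.54(1714.3) = 447 + 925.722 = 1372.722

C = 1372.722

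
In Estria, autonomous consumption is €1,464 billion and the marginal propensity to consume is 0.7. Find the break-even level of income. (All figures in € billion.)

At break-even, C = Y: 1464 + 0.7Y = Y
0.3Y = 1464, so Y = 1464/0.3 = 4880

Y = 4880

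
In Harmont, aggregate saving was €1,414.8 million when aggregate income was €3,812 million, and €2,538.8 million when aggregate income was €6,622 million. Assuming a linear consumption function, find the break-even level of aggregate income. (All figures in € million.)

Y = 275

MPS = ΔS/ΔY = (2538.8 − 1414.8)/(6622 − 3812) = 1124/2810 = 0.4
MPC = 1 − MPS = 0.6
From S(3812) = 1414.8: −a + 0.4(3812) = 1414.8, so a = 1524.8 − 1414.8 = 110
Break-even (S = 0): Y = a/MPS = 110/0.4 = 275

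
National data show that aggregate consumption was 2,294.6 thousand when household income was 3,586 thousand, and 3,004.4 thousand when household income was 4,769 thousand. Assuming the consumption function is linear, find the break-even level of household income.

MPC = (3004.4 − 2294.6)/(4769 − 3586) = 709.8/1183 = 0.6
a = 2294.6 − 0.6(3586) = 2294.6 − 2151.6 = 143
Break-even: Y = a/(1−MPC) = 143/0.4 = 357.5

Y = 357.5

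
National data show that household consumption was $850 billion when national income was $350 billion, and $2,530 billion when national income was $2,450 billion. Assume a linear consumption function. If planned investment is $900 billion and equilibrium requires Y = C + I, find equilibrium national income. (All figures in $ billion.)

Y = 7350

MPC = (2530 − 850)/(2450 − 350) = 1680/2100 = 0.8
a = 850 − 0.8(350) = 570
Equilibrium: Y = 570 + 0.8Y + 900
0.2Y = 1470, so Y = 1470/0.2 = 7350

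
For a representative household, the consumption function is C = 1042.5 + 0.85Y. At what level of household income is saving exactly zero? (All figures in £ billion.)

Y = 6950

At break-even, C = Y: 1042.5 + 0.85Y = Y
0.15Y = 1042.5, so Y = 1042.5/0.15 = 6950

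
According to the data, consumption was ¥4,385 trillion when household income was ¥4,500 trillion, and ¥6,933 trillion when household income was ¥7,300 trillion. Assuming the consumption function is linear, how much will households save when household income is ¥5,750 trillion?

MPC = (6933 − 4385)/(7300 − 4500) = 2548/2800 = 0.91
a = 4385 − 0.91(4500) = 4385 − 4095 = 290
C = 290 + 0.91(5750) = 5522.5
S = 5750 − 5522.5 = 227.5

S = 227.5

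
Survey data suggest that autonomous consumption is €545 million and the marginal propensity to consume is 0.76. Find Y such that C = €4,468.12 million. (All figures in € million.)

545 + 0.76Y = 4468.12
0.76Y = 3923.12, so Y = 3923.12/0.76 = 5162

Y = 5162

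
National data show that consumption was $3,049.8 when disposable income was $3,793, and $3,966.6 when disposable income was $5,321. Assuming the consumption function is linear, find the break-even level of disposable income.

Y = 1935

MPC = (3966.6 − 3049.8)/(5321 − 3793) = 916.8/1528 = 0.6
a = 3049.8 − 0.6(3793) = 3049.8 − 2275.8 = 774
Break-even: Y = a/(1−MPC) = 774/0.4 = 1935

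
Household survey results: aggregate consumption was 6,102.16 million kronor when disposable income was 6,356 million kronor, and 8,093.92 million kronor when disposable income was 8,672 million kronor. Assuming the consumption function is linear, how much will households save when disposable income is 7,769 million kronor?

S = 451.66

MPC = (8093.92 − 6102.16)/(8672 − 6356) = 1991.76/2316 = 0.86
a = 6102.16 − 0.86(6356) = 6102.16 − 5466.16 = 636
C = 636 + 0.86(7769) = 7317.34
S = 7769 − 7317.34 = 451.66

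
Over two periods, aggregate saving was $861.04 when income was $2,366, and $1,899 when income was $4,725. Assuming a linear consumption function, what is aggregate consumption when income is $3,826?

C = 2322.56

MPS = ΔS/ΔY = (1899 − 861.04)/(4725 − 2366) = 1037.96/2359 = 0.44
MPC = 1 − MPS = 0.56
Autonomous saving = 861.04 − 0.44(2366) = -180, so a = 180
C = 180 + 0.56(3826) = 180 + 2142.56 = 2322.56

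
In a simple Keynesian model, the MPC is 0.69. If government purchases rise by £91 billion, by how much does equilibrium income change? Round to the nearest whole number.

ΔY ≈ 294

The multiplier is 1/(1 − MPC) = 1/0.31.
ΔY = 91/0.31 = 293.55 ≈ 294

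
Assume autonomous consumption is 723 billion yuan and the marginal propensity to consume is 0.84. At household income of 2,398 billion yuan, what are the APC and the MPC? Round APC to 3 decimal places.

MPC = 0.84 (the slope of the consumption function)
C = 723 + 0.84(2398) = 2737.32, so APC = 2737.32/2398 = 1.142

APC = 1.142; MPC = 0.84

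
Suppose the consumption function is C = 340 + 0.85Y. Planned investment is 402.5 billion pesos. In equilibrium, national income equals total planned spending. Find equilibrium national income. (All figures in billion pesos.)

Y = C + I = 340 + 0.85Y + 402.5
Y − 0.85Y = 742.5
0.15Y = 742.5, so Y = 742.5/0.15 = 4950

Y = 4950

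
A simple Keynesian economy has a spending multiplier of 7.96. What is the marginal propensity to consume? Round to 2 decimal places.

k = 1/(1 − MPC), so 1 − MPC = 1/k = 1/7.96 = 0.1256
MPC = 1 − 0.1256 = 0.87

MPC = 0.87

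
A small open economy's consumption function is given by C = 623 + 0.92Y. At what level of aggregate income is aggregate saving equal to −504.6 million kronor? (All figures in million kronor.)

S = Y − C = -623 + 0.08Y
-623 + 0.08Y = -504.6, so 0.08Y = 118.4 and Y = 1480

Y = 1480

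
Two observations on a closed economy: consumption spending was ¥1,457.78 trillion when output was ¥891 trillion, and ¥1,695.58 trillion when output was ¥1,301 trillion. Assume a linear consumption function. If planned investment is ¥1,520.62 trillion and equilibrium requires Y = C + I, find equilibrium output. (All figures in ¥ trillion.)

MPC = (1695.58 − 1457.78)/(1301 − 891) = 237.8/410 = 0.58
a = 1457.78 − 0.58(891) = 941
Equilibrium: Y = 941 + 0.58Y + 1520.62
0.42Y = 2461.62, so Y = 2461.62/0.42 = 5861

Y = 5861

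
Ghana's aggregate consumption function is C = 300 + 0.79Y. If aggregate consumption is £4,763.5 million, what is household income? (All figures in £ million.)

Y = 5650

300 + 0.79Y = 4763.5
0.79Y = 4463.5, so Y = 4463.5/0.79 = 5650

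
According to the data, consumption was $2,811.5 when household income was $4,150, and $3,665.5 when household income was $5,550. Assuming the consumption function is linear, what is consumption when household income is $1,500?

MPC = (3665.5 − 2811.5)/(5550 − 4150) = 854/1400 = 0.61
a = 2811.5 − 0.61(4150) = 2811.5 − 2531.5 = 280
C = 280 + 0.61(1500) = 280 + 915 = 1195

C = 1195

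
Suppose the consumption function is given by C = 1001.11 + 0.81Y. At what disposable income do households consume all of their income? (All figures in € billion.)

At break-even, C = Y: 1001.11 + 0.81Y = Y
0.19Y = 1001.11, so Y = 1001.11/0.19 = 5269

Y = 5269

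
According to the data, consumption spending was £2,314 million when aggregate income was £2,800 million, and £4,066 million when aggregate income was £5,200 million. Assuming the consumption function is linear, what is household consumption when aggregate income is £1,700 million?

MPC = (4066 − 2314)/(5200 − 2800) = 1752/2400 = 0.73
a = 2314 − 0.73(2800) = 2314 − 2044 = 270
C = 270 + 0.73(1700) = 270 + 1241 = 1511

C = 1511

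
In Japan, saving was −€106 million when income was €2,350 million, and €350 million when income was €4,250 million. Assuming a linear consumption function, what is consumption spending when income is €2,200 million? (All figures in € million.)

C = 2342

MPS = ΔS/ΔY = (350 − (-106))/(4250 − 2350) = 456/1900 = 0.24
MPC = 1 − MPS = 0.76
Autonomous saving = -106 − 0.24(2350) = -670, so a = 670
C = 670 + 0.76(2200) = 670 + 1672 = 2342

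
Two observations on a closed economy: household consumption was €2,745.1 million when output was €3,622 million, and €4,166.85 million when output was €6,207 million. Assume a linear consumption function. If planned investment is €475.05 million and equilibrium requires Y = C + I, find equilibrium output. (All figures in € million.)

MPC = (4166.85 − 2745.1)/(6207 − 3622) = 1421.75/2585 = 0.55
a = 2745.1 − 0.55(3622) = 753
Equilibrium: Y = 753 + 0.55Y + 475.05
0.45Y = 1228.05, so Y = 1228.05/0.45 = 2729

Y = 2729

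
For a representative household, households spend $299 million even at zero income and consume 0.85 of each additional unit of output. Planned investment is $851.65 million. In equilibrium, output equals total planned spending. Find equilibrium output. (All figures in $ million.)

Y = 7671

Y = C + I = 299 + 0.85Y + 851.65
Y − 0.85Y = 1150.65
0.15Y = 1150.65, so Y = 1150.65/0.15 = 7671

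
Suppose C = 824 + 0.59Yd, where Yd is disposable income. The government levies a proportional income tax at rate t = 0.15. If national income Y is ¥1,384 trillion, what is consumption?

C = 1518.076

Yd = (1 − 0.15)(1384) = 0.85(1384) = 1176.4
C = 824 + 0.59(1176.4) = 824 + 694.076 = 1518.076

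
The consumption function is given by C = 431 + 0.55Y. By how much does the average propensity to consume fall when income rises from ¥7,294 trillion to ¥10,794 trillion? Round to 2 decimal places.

ΔAPC = 0.02

At Y = 7294: C = 431 + 0.55(7294) = 4442.7, APC = 4442.7/7294 = 0.609
At Y = 10794: C = 6367.7, APC = 6367.7/10794 = 0.590
Fall in APC = 0.609 − 0.590 = 0.019 ≈ 0.02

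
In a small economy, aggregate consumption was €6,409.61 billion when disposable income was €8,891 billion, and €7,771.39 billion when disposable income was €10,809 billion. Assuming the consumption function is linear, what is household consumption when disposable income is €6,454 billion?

C = 4679.34

MPC = (7771.39 − 6409.61)/(10809 − 8891) = 1361.78/1918 = 0.71
a = 6409.61 − 0.71(8891) = 6409.61 − 6312.61 = 97
C = 97 + 0.71(6454) = 97 + 4582.34 = 4679.34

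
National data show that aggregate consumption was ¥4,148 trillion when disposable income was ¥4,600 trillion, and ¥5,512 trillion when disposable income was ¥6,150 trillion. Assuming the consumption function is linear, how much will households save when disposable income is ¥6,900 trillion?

MPC = (5512 − 4148)/(6150 − 4600) = 1364/1550 = 0.88
a = 4148 − 0.88(4600) = 4148 − 4048 = 100
C = 100 + 0.88(6900) = 6172
S = 6900 − 6172 = 728

S = 728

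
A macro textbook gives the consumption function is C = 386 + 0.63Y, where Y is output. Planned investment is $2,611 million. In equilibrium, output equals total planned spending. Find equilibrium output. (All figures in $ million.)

Y = 8100

Y = C + I = 386 + 0.63Y + 2611
Y − 0.63Y = 2997
0.37Y = 2997, so Y = 2997/0.37 = 8100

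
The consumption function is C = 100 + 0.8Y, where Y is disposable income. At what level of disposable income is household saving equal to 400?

S = Y − C = -100 + 0.2Y
-100 + 0.2Y = 400, so 0.2Y = 500 and Y = 2500

Y = 2500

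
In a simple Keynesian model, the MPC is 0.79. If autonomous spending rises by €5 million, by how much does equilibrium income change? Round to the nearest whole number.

The multiplier is 1/(1 − MPC) = 1/0.21.
ΔY = 5/0.21 = 23.81 ≈ 24

ΔY ≈ 24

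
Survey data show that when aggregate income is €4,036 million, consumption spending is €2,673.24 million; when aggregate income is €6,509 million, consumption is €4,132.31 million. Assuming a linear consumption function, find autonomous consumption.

MPC = ΔC/ΔY = (4132.31 − 2673.24)/(6509 − 4036) = 1459.07/2473 = 0.59
a = C − MPC·Y = 2673.24 − 0.59(4036) = 2673.24 − 2381.24 = 292

a = 292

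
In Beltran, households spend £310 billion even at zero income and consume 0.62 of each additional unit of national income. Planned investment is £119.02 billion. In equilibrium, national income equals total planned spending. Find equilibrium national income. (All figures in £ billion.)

Y = C + I = 310 + 0.62Y + 119.02
Y − 0.62Y = 429.02
0.38Y = 429.02, so Y = 429.02/0.38 = 1129

Y = 1129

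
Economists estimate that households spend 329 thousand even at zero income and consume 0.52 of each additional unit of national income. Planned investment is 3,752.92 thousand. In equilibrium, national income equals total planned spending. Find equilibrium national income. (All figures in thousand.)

Y = 8504

Y = C + I = 329 + 0.52Y + 3752.92
Y − 0.52Y = 4081.92
0.48Y = 4081.92, so Y = 4081.92/0.48 = 8504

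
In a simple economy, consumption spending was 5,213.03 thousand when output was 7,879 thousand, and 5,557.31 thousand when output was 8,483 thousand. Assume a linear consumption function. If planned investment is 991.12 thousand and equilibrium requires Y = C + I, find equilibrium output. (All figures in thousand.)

Y = 3984

MPC = (5557.31 − 5213.03)/(8483 − 7879) = 344.28/604 = 0.57
a = 5213.03 − 0.57(7879) = 722
Equilibrium: Y = 722 + 0.57Y + 991.12
0.43Y = 1713.12, so Y = 1713.12/0.43 = 3984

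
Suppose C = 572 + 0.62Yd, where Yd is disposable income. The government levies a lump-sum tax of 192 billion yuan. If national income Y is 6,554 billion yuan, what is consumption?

Yd = Y − T = 6554 − 192 = 6362
C = 572 + 0.62(6362) = 572 + 3944.44 = 4516.44

C = 4516.44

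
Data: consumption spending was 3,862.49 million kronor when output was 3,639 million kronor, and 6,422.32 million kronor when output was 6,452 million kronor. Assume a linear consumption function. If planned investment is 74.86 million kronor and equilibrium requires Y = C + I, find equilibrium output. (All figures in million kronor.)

MPC = (6422.32 − 3862.49)/(6452 − 3639) = 2559.83/2813 = 0.91
a = 3862.49 − 0.91(3639) = 551
Equilibrium: Y = 551 + 0.91Y + 74.86
0.09Y = 625.86, so Y = 625.86/0.09 = 6954

Y = 6954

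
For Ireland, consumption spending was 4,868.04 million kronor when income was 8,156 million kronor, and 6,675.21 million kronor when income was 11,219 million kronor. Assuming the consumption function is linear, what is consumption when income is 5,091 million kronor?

MPC = (6675.21 − 4868.04)/(11219 − 8156) = 1807.17/3063 = 0.59
a = 4868.04 − 0.59(8156) = 4868.04 − 4812.04 = 56
C = 56 + 0.59(5091) = 56 + 3003.69 = 3059.69

C = 3059.69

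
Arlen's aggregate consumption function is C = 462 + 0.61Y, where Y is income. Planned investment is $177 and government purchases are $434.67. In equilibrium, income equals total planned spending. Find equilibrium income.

Y = C + I + G = 462 + 0.61Y + 177 + 434.67
Y − 0.61Y = 1073.67
0.39Y = 1073.67, so Y = 1073.67/0.39 = 2753

Y = 2753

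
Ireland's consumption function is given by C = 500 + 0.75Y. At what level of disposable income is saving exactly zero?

Y = 2000

At break-even, C = Y: 500 + 0.75Y = Y
0.25Y = 500, so Y = 500/0.25 = 2000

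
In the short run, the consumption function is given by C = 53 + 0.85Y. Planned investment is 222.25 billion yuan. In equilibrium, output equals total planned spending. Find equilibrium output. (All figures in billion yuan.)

Y = C + I = 53 + 0.85Y + 222.25
Y − 0.85Y = 275.25
0.15Y = 275.25, so Y = 275.25/0.15 = 1835

Y = 1835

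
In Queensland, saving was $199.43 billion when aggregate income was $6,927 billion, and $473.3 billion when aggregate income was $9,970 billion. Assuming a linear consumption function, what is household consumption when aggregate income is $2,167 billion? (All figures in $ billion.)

C = 2395.97

MPS = ΔS/ΔY = (473.3 − 199.43)/(9970 − 6927) = 273.87/3043 = 0.09
MPC = 1 − MPS = 0.91
Autonomous saving = 199.43 − 0.09(6927) = -424, so a = 424
C = 424 + 0.91(2167) = 424 + 1971.97 = 2395.97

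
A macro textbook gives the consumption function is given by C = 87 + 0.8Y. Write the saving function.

S = -87 + 0.2Y

S = Y − C = Y − (87 + 0.8Y) = -87 + (1 − 0.8)Y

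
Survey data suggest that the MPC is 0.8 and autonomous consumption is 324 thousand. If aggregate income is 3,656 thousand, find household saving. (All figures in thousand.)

C = 324 + 0.8(3656) = 324 + 2924.8 = 3248.8
S = Y − C = 3656 − 3248.8 = 407.2

S = 407.2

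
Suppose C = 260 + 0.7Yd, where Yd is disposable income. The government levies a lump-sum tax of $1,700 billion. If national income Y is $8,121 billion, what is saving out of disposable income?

S = 1666.3

Yd = Y − T = 8121 − 1700 = 6421
C = 260 + 0.7(6421) = 260 + 4494.7 = 4754.7
S = Yd − C = 6421 − 4754.7 = 1666.3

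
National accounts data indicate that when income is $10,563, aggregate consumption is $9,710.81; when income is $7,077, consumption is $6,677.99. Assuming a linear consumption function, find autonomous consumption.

MPC = ΔC/ΔY = (9710.81 − 6677.99)/(10563 − 7077) = 3032.82/3486 = 0.87
a = C − MPC·Y = 6677.99 − 0.87(7077) = 6677.99 − 6156.99 = 521

a = 521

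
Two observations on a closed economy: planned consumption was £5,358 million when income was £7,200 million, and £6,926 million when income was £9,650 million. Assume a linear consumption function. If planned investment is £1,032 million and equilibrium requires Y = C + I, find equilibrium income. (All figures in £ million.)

Y = 4950

MPC = (6926 − 5358)/(9650 − 7200) = 1568/2450 = 0.64
a = 5358 − 0.64(7200) = 750
Equilibrium: Y = 750 + 0.64Y + 1032
0.36Y = 1782, so Y = 1782/0.36 = 4950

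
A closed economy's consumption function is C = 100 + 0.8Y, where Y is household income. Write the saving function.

S = Y − C = Y − (100 + 0.8Y) = -100 + (1 − 0.8)Y

S = -100 + 0.2Y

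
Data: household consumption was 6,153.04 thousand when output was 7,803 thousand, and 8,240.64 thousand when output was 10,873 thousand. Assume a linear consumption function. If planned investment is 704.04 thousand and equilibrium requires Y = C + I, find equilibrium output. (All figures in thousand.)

MPC = (8240.64 − 6153.04)/(10873 − 7803) = 2087.6/3070 = 0.68
a = 6153.04 − 0.68(7803) = 847
Equilibrium: Y = 847 + 0.68Y + 704.04
0.32Y = 1551.04, so Y = 1551.04/0.32 = 4847

Y = 4847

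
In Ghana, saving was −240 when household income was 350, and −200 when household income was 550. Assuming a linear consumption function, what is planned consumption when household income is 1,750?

MPS = ΔS/ΔY = (-200 − (-240))/(550 − 350) = 40/200 = 0.2
MPC = 1 − MPS = 0.8
Autonomous saving = -240 − 0.2(350) = -310, so a = 310
C = 310 + 0.8(1750) = 310 + 1400 = 1710

C = 1710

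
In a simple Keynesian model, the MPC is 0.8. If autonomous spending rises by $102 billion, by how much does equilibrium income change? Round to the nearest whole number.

The multiplier is 1/(1 − MPC) = 1/0.2.
ΔY = 102/0.2 = 510.00 ≈ 510

ΔY ≈ 510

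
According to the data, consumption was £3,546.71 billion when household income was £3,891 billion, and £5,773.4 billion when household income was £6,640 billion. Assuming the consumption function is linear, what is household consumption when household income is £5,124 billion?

MPC = (5773.4 − 3546.71)/(6640 − 3891) = 2226.69/2749 = 0.81
a = 3546.71 − 0.81(3891) = 3546.71 − 3151.71 = 395
C = 395 + 0.81(5124) = 395 + 4150.44 = 4545.44

C = 4545.44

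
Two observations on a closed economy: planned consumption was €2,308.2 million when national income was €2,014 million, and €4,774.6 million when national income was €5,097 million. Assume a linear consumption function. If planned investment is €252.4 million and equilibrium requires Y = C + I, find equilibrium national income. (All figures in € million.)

Y = 4747

MPC = (4774.6 − 2308.2)/(5097 − 2014) = 2466.4/3083 = 0.8
a = 2308.2 − 0.8(2014) = 697
Equilibrium: Y = 697 + 0.8Y + 252.4
0.2Y = 949.4, so Y = 949.4/0.2 = 4747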